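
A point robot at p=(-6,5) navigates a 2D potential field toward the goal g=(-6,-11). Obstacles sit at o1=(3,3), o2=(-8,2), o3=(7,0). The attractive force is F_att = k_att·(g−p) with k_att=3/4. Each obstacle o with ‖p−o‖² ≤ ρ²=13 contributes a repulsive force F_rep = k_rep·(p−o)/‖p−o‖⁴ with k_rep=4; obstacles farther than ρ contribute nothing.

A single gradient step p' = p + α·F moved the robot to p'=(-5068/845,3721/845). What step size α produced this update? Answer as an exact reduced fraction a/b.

α = 1/20

F_att = 3/4·(g−p) = 3/4·(0,-16) = (0.0000,-12.0000)
o1: d²=85 > ρ²=13 → inactive
o2: d²=13 ≤ ρ²=13; F_rep = 4·(2,3)/13² = (0.0473,0.0710)
o3: d²=194 > ρ²=13 → inactive
F = F_att + ΣF_rep = (0.0473,-11.9290)
Δp = p'−p = (0.0024,-0.5964); α = Δx/Fx = (2/845) / (8/169) = 1/20
check: Δy/Fy = (-504/845) / (-2016/169) = 1/20 ✓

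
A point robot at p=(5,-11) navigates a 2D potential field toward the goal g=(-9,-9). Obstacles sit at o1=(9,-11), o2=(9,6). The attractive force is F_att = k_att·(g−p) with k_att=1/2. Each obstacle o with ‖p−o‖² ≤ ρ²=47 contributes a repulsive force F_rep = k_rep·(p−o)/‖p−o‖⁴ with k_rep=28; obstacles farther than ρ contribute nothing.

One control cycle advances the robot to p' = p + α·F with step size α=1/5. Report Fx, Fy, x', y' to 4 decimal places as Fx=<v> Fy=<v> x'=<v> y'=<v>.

Fx=-7.4375 Fy=1.0000 x'=3.5125 y'=-10.8000

F_att = 1/2·(g−p) = 1/2·(-14,2) = (-7.0000,1.0000)
o1: d²=16 ≤ ρ²=47; F_rep = 28·(-4,0)/16² = (-0.4375,0.0000)
o2: d²=305 > ρ²=47 → inactive
F = F_att + ΣF_rep = (-7.4375,1.0000)
p' = p + 1/5·F = (3.5125,-10.8000)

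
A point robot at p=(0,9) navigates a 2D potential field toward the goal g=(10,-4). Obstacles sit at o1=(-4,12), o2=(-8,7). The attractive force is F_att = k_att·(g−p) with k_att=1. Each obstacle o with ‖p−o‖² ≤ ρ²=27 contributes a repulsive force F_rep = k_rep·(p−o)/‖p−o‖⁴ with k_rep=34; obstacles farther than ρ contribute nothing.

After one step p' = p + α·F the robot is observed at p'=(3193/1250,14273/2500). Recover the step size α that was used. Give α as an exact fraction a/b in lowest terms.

α = 1/4

F_att = 1·(g−p) = 1·(10,-13) = (10.0000,-13.0000)
o1: d²=25 ≤ ρ²=27; F_rep = 34·(4,-3)/25² = (0.2176,-0.1632)
o2: d²=68 > ρ²=27 → inactive
F = F_att + ΣF_rep = (10.2176,-13.1632)
Δp = p'−p = (2.5544,-3.2908); α = Δx/Fx = (3193/1250) / (6386/625) = 1/4
check: Δy/Fy = (-8227/2500) / (-8227/625) = 1/4 ✓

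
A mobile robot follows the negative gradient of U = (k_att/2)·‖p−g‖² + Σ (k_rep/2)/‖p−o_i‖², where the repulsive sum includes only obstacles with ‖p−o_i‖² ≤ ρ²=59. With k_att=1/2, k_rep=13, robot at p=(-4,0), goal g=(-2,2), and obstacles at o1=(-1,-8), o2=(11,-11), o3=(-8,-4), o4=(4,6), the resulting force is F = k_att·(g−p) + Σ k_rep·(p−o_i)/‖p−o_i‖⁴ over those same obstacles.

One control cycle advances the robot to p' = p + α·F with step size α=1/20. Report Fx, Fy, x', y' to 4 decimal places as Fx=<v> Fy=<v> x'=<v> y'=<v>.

Fx=1.0508 Fy=1.0508 x'=-3.9475 y'=0.0525

F_att = 1/2·(g−p) = 1/2·(2,2) = (1.0000,1.0000)
o1: d²=73 > ρ²=59 → inactive
o2: d²=346 > ρ²=59 → inactive
o3: d²=32 ≤ ρ²=59; F_rep = 13·(4,4)/32² = (0.0508,0.0508)
o4: d²=100 > ρ²=59 → inactive
F = F_att + ΣF_rep = (1.0508,1.0508)
p' = p + 1/20·F = (-3.9475,0.0525)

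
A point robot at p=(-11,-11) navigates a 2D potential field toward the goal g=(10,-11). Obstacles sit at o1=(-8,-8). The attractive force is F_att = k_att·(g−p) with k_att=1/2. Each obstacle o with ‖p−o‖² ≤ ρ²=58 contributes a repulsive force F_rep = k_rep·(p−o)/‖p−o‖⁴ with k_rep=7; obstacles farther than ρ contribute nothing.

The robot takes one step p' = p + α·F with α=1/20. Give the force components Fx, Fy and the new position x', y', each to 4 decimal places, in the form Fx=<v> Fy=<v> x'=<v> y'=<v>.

Fx=10.4352 Fy=-0.0648 x'=-10.4782 y'=-11.0032

F_att = 1/2·(g−p) = 1/2·(21,0) = (10.5000,0.0000)
o1: d²=18 ≤ ρ²=58; F_rep = 7·(-3,-3)/18² = (-0.0648,-0.0648)
F = F_att + ΣF_rep = (10.4352,-0.0648)
p' = p + 1/20·F = (-10.4782,-11.0032)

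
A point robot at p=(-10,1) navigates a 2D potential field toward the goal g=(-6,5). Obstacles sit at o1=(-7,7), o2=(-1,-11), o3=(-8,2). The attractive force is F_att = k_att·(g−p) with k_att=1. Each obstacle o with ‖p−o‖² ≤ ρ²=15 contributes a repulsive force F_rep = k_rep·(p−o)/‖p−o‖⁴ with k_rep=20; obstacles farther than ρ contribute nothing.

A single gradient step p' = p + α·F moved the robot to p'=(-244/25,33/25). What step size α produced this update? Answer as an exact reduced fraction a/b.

α = 1/10

F_att = 1·(g−p) = 1·(4,4) = (4.0000,4.0000)
o1: d²=45 > ρ²=15 → inactive
o2: d²=225 > ρ²=15 → inactive
o3: d²=5 ≤ ρ²=15; F_rep = 20·(-2,-1)/5² = (-1.6000,-0.8000)
F = F_att + ΣF_rep = (2.4000,3.2000)
Δp = p'−p = (0.2400,0.3200); α = Δx/Fx = (6/25) / (12/5) = 1/10
check: Δy/Fy = (8/25) / (16/5) = 1/10 ✓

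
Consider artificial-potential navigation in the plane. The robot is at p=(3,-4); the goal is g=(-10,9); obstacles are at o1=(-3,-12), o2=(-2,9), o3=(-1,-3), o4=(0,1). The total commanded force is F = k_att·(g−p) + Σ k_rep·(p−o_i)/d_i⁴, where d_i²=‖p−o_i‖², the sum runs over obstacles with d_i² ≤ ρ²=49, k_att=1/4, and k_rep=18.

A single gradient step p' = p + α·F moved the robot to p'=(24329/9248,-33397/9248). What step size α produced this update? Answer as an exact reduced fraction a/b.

α = 1/8

F_att = 1/4·(g−p) = 1/4·(-13,13) = (-3.2500,3.2500)
o1: d²=100 > ρ²=49 → inactive
o2: d²=194 > ρ²=49 → inactive
o3: d²=17 ≤ ρ²=49; F_rep = 18·(4,-1)/17² = (0.2491,-0.0623)
o4: d²=34 ≤ ρ²=49; F_rep = 18·(3,-5)/34² = (0.0467,-0.0779)
F = F_att + ΣF_rep = (-2.9542,3.1099)
Δp = p'−p = (-0.3693,0.3887); α = Δx/Fx = (-3415/9248) / (-3415/1156) = 1/8
check: Δy/Fy = (3595/9248) / (3595/1156) = 1/8 ✓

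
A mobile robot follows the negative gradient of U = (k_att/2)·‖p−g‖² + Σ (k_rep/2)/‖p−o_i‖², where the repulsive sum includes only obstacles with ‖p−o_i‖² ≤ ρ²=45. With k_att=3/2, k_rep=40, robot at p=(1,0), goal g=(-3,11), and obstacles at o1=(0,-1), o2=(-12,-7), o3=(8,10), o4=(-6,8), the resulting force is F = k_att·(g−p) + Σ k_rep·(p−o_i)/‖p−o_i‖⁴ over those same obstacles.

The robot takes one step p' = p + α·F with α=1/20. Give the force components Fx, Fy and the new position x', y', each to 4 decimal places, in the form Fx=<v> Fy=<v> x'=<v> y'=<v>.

Fx=4.0000 Fy=26.5000 x'=1.2000 y'=1.3250

F_att = 3/2·(g−p) = 3/2·(-4,11) = (-6.0000,16.5000)
o1: d²=2 ≤ ρ²=45; F_rep = 40·(1,1)/2² = (10.0000,10.0000)
o2: d²=218 > ρ²=45 → inactive
o3: d²=149 > ρ²=45 → inactive
o4: d²=113 > ρ²=45 → inactive
F = F_att + ΣF_rep = (4.0000,26.5000)
p' = p + 1/20·F = (1.2000,1.3250)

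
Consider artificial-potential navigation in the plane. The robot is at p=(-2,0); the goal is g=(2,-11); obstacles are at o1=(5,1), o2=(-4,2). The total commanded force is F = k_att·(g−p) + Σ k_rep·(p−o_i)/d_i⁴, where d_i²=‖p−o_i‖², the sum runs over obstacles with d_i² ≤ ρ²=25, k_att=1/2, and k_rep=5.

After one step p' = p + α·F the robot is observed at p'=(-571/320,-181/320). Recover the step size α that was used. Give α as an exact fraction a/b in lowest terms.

α = 1/10

F_att = 1/2·(g−p) = 1/2·(4,-11) = (2.0000,-5.5000)
o1: d²=50 > ρ²=25 → inactive
o2: d²=8 ≤ ρ²=25; F_rep = 5·(2,-2)/8² = (0.1562,-0.1562)
F = F_att + ΣF_rep = (2.1562,-5.6562)
Δp = p'−p = (0.2156,-0.5656); α = Δx/Fx = (69/320) / (69/32) = 1/10
check: Δy/Fy = (-181/320) / (-181/32) = 1/10 ✓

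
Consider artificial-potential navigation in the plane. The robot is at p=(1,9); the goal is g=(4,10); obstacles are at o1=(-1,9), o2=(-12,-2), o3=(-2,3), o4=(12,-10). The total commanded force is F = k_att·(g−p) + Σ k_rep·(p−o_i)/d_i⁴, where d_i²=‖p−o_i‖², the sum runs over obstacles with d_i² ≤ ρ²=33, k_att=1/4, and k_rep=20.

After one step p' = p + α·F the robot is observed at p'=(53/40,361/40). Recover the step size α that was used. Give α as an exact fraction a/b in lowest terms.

α = 1/10

F_att = 1/4·(g−p) = 1/4·(3,1) = (0.7500,0.2500)
o1: d²=4 ≤ ρ²=33; F_rep = 20·(2,0)/4² = (2.5000,0.0000)
o2: d²=290 > ρ²=33 → inactive
o3: d²=45 > ρ²=33 → inactive
o4: d²=482 > ρ²=33 → inactive
F = F_att + ΣF_rep = (3.2500,0.2500)
Δp = p'−p = (0.3250,0.0250); α = Δx/Fx = (13/40) / (13/4) = 1/10
check: Δy/Fy = (1/40) / (1/4) = 1/10 ✓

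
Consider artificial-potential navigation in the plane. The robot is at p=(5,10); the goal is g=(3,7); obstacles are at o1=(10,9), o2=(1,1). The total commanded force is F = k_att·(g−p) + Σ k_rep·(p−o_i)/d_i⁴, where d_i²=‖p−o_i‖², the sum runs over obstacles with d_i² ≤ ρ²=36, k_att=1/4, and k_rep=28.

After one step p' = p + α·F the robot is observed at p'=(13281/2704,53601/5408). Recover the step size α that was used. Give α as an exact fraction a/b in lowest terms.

α = 1/8

F_att = 1/4·(g−p) = 1/4·(-2,-3) = (-0.5000,-0.7500)
o1: d²=26 ≤ ρ²=36; F_rep = 28·(-5,1)/26² = (-0.2071,0.0414)
o2: d²=97 > ρ²=36 → inactive
F = F_att + ΣF_rep = (-0.7071,-0.7086)
Δp = p'−p = (-0.0884,-0.0886); α = Δx/Fx = (-239/2704) / (-239/338) = 1/8
check: Δy/Fy = (-479/5408) / (-479/676) = 1/8 ✓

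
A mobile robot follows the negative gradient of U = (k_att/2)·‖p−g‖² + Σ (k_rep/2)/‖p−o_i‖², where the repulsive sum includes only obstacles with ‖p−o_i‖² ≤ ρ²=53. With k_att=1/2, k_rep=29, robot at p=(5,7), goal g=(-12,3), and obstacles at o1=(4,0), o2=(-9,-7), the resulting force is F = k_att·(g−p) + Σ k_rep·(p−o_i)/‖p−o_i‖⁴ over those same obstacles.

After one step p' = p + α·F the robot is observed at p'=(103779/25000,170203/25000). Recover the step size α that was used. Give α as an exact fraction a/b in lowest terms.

α = 1/10

F_att = 1/2·(g−p) = 1/2·(-17,-4) = (-8.5000,-2.0000)
o1: d²=50 ≤ ρ²=53; F_rep = 29·(1,7)/50² = (0.0116,0.0812)
o2: d²=392 > ρ²=53 → inactive
F = F_att + ΣF_rep = (-8.4884,-1.9188)
Δp = p'−p = (-0.8488,-0.1919); α = Δx/Fx = (-21221/25000) / (-21221/2500) = 1/10
check: Δy/Fy = (-4797/25000) / (-4797/2500) = 1/10 ✓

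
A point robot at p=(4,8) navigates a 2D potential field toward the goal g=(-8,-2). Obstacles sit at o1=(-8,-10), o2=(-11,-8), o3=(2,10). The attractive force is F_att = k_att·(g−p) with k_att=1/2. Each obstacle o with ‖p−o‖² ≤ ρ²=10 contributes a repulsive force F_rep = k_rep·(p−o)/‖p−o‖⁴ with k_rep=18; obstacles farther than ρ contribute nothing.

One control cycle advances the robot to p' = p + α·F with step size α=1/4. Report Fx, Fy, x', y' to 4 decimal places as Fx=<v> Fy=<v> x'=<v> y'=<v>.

Fx=-5.4375 Fy=-5.5625 x'=2.6406 y'=6.6094

F_att = 1/2·(g−p) = 1/2·(-12,-10) = (-6.0000,-5.0000)
o1: d²=468 > ρ²=10 → inactive
o2: d²=481 > ρ²=10 → inactive
o3: d²=8 ≤ ρ²=10; F_rep = 18·(2,-2)/8² = (0.5625,-0.5625)
F = F_att + ΣF_rep = (-5.4375,-5.5625)
p' = p + 1/4·F = (2.6406,6.6094)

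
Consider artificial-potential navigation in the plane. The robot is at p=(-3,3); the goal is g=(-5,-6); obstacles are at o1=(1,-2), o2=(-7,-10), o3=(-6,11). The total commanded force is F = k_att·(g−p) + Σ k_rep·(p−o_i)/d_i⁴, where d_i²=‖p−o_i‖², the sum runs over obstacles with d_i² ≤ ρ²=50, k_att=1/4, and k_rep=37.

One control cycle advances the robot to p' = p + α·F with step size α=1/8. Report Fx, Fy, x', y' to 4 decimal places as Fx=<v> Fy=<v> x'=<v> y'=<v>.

F_att = 1/4·(g−p) = 1/4·(-2,-9) = (-0.5000,-2.2500)
o1: d²=41 ≤ ρ²=50; F_rep = 37·(-4,5)/41² = (-0.0880,0.1101)
o2: d²=185 > ρ²=50 → inactive
o3: d²=73 > ρ²=50 → inactive
F = F_att + ΣF_rep = (-0.5880,-2.1399)
p' = p + 1/8·F = (-3.0735,2.7325)

Fx=-0.5880 Fy=-2.1399 x'=-3.0735 y'=2.7325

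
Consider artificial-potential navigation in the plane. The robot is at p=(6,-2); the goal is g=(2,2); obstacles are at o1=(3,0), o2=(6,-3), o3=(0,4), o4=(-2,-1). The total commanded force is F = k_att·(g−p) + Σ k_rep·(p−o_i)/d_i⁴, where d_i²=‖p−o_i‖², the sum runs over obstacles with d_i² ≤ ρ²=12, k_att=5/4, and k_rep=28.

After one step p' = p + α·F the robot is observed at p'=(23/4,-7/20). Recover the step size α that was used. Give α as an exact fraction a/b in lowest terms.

F_att = 5/4·(g−p) = 5/4·(-4,4) = (-5.0000,5.0000)
o1: d²=13 > ρ²=12 → inactive
o2: d²=1 ≤ ρ²=12; F_rep = 28·(0,1)/1² = (0.0000,28.0000)
o3: d²=72 > ρ²=12 → inactive
o4: d²=65 > ρ²=12 → inactive
F = F_att + ΣF_rep = (-5.0000,33.0000)
Δp = p'−p = (-0.2500,1.6500); α = Δx/Fx = (-1/4) / (-5) = 1/20
check: Δy/Fy = (33/20) / (33) = 1/20 ✓

α = 1/20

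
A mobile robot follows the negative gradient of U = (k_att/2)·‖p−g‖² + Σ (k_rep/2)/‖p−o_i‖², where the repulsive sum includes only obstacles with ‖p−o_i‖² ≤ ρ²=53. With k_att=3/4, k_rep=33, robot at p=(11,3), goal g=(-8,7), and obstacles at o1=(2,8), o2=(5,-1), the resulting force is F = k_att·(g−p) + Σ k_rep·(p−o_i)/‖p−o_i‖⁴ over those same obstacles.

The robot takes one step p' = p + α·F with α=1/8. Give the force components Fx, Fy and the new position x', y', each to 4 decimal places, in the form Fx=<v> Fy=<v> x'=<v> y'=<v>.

Fx=-14.1768 Fy=3.0488 x'=9.2279 y'=3.3811

F_att = 3/4·(g−p) = 3/4·(-19,4) = (-14.2500,3.0000)
o1: d²=106 > ρ²=53 → inactive
o2: d²=52 ≤ ρ²=53; F_rep = 33·(6,4)/52² = (0.0732,0.0488)
F = F_att + ΣF_rep = (-14.1768,3.0488)
p' = p + 1/8·F = (9.2279,3.3811)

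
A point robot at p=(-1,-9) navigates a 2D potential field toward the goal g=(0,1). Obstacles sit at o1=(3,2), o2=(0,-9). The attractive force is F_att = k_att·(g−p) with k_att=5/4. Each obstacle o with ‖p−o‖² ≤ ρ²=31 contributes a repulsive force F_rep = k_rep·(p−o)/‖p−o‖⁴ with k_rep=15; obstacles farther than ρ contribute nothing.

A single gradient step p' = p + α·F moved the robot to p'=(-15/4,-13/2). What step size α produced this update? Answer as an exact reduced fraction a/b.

F_att = 5/4·(g−p) = 5/4·(1,10) = (1.2500,12.5000)
o1: d²=137 > ρ²=31 → inactive
o2: d²=1 ≤ ρ²=31; F_rep = 15·(-1,0)/1² = (-15.0000,0.0000)
F = F_att + ΣF_rep = (-13.7500,12.5000)
Δp = p'−p = (-2.7500,2.5000); α = Δx/Fx = (-11/4) / (-55/4) = 1/5
check: Δy/Fy = (5/2) / (25/2) = 1/5 ✓

α = 1/5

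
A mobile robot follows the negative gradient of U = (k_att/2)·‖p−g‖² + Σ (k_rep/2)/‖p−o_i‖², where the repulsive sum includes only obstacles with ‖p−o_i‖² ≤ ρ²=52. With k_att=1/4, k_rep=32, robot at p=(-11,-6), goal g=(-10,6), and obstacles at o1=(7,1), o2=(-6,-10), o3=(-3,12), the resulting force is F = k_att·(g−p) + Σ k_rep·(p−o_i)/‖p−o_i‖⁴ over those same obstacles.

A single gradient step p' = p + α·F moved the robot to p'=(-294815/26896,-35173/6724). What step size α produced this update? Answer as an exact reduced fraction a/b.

α = 1/4

F_att = 1/4·(g−p) = 1/4·(1,12) = (0.2500,3.0000)
o1: d²=373 > ρ²=52 → inactive
o2: d²=41 ≤ ρ²=52; F_rep = 32·(-5,4)/41² = (-0.0952,0.0761)
o3: d²=388 > ρ²=52 → inactive
F = F_att + ΣF_rep = (0.1548,3.0761)
Δp = p'−p = (0.0387,0.7690); α = Δx/Fx = (1041/26896) / (1041/6724) = 1/4
check: Δy/Fy = (5171/6724) / (5171/1681) = 1/4 ✓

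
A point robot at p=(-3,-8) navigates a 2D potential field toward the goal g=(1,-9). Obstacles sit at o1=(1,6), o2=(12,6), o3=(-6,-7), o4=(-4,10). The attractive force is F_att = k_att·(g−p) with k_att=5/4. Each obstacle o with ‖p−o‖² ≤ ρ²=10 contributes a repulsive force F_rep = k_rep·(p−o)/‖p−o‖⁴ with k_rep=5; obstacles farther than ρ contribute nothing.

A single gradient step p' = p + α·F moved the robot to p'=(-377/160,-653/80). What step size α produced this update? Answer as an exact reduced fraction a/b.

α = 1/8

F_att = 5/4·(g−p) = 5/4·(4,-1) = (5.0000,-1.2500)
o1: d²=212 > ρ²=10 → inactive
o2: d²=421 > ρ²=10 → inactive
o3: d²=10 ≤ ρ²=10; F_rep = 5·(3,-1)/10² = (0.1500,-0.0500)
o4: d²=325 > ρ²=10 → inactive
F = F_att + ΣF_rep = (5.1500,-1.3000)
Δp = p'−p = (0.6438,-0.1625); α = Δx/Fx = (103/160) / (103/20) = 1/8
check: Δy/Fy = (-13/80) / (-13/10) = 1/8 ✓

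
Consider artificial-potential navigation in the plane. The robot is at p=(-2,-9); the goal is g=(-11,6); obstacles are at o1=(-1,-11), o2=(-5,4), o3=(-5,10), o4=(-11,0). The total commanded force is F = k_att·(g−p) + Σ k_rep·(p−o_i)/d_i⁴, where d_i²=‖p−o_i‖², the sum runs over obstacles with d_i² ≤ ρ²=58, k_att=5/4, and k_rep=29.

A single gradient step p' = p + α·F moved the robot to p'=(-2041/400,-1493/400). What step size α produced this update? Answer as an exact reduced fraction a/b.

α = 1/4

F_att = 5/4·(g−p) = 5/4·(-9,15) = (-11.2500,18.7500)
o1: d²=5 ≤ ρ²=58; F_rep = 29·(-1,2)/5² = (-1.1600,2.3200)
o2: d²=178 > ρ²=58 → inactive
o3: d²=370 > ρ²=58 → inactive
o4: d²=162 > ρ²=58 → inactive
F = F_att + ΣF_rep = (-12.4100,21.0700)
Δp = p'−p = (-3.1025,5.2675); α = Δx/Fx = (-1241/400) / (-1241/100) = 1/4
check: Δy/Fy = (2107/400) / (2107/100) = 1/4 ✓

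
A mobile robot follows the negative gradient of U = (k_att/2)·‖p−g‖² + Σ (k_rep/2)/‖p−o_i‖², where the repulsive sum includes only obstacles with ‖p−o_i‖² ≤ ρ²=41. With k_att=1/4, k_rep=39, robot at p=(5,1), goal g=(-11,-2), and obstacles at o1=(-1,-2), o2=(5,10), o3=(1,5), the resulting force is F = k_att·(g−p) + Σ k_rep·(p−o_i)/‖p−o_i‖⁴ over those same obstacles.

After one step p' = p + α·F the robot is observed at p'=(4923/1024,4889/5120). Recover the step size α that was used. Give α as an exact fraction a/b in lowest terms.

F_att = 1/4·(g−p) = 1/4·(-16,-3) = (-4.0000,-0.7500)
o1: d²=45 > ρ²=41 → inactive
o2: d²=81 > ρ²=41 → inactive
o3: d²=32 ≤ ρ²=41; F_rep = 39·(4,-4)/32² = (0.1523,-0.1523)
F = F_att + ΣF_rep = (-3.8477,-0.9023)
Δp = p'−p = (-0.1924,-0.0451); α = Δx/Fx = (-197/1024) / (-985/256) = 1/20
check: Δy/Fy = (-231/5120) / (-231/256) = 1/20 ✓

α = 1/20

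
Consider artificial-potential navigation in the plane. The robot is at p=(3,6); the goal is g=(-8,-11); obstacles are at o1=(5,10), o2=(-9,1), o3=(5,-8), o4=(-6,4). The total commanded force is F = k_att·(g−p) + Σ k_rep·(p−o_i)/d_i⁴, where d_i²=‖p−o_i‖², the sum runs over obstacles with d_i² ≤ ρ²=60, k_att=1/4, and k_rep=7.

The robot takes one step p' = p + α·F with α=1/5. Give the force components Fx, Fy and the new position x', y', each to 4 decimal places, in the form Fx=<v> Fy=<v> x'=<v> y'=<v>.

Fx=-2.7850 Fy=-4.3200 x'=2.4430 y'=5.1360

F_att = 1/4·(g−p) = 1/4·(-11,-17) = (-2.7500,-4.2500)
o1: d²=20 ≤ ρ²=60; F_rep = 7·(-2,-4)/20² = (-0.0350,-0.0700)
o2: d²=169 > ρ²=60 → inactive
o3: d²=200 > ρ²=60 → inactive
o4: d²=85 > ρ²=60 → inactive
F = F_att + ΣF_rep = (-2.7850,-4.3200)
p' = p + 1/5·F = (2.4430,5.1360)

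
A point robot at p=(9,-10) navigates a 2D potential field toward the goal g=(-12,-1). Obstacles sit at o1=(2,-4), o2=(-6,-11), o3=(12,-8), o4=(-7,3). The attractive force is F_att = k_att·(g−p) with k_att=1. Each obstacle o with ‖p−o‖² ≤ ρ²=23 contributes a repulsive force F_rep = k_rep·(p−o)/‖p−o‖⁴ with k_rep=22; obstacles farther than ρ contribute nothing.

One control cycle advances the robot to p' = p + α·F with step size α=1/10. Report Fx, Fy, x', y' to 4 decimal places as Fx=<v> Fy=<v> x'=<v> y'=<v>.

Fx=-21.3905 Fy=8.7396 x'=6.8609 y'=-9.1260

F_att = 1·(g−p) = 1·(-21,9) = (-21.0000,9.0000)
o1: d²=85 > ρ²=23 → inactive
o2: d²=226 > ρ²=23 → inactive
o3: d²=13 ≤ ρ²=23; F_rep = 22·(-3,-2)/13² = (-0.3905,-0.2604)
o4: d²=425 > ρ²=23 → inactive
F = F_att + ΣF_rep = (-21.3905,8.7396)
p' = p + 1/10·F = (6.8609,-9.1260)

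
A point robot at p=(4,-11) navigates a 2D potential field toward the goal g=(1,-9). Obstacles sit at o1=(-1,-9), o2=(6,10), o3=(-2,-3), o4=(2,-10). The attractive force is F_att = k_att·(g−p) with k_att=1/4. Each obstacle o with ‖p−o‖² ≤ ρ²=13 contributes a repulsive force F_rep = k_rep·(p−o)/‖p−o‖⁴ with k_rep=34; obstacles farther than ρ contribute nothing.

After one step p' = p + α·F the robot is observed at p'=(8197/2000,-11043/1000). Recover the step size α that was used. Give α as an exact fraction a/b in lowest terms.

α = 1/20

F_att = 1/4·(g−p) = 1/4·(-3,2) = (-0.7500,0.5000)
o1: d²=29 > ρ²=13 → inactive
o2: d²=445 > ρ²=13 → inactive
o3: d²=100 > ρ²=13 → inactive
o4: d²=5 ≤ ρ²=13; F_rep = 34·(2,-1)/5² = (2.7200,-1.3600)
F = F_att + ΣF_rep = (1.9700,-0.8600)
Δp = p'−p = (0.0985,-0.0430); α = Δx/Fx = (197/2000) / (197/100) = 1/20
check: Δy/Fy = (-43/1000) / (-43/50) = 1/20 ✓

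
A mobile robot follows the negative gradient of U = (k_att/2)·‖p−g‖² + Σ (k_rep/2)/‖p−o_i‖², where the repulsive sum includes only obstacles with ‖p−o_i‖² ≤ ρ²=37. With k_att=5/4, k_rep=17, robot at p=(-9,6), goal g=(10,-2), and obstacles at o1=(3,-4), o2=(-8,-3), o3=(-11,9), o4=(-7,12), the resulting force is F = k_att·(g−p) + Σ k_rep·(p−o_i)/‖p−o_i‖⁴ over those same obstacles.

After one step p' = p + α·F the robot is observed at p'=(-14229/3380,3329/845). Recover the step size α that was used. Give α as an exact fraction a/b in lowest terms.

F_att = 5/4·(g−p) = 5/4·(19,-8) = (23.7500,-10.0000)
o1: d²=244 > ρ²=37 → inactive
o2: d²=82 > ρ²=37 → inactive
o3: d²=13 ≤ ρ²=37; F_rep = 17·(2,-3)/13² = (0.2012,-0.3018)
o4: d²=40 > ρ²=37 → inactive
F = F_att + ΣF_rep = (23.9512,-10.3018)
Δp = p'−p = (4.7902,-2.0604); α = Δx/Fx = (16191/3380) / (16191/676) = 1/5
check: Δy/Fy = (-1741/845) / (-1741/169) = 1/5 ✓

α = 1/5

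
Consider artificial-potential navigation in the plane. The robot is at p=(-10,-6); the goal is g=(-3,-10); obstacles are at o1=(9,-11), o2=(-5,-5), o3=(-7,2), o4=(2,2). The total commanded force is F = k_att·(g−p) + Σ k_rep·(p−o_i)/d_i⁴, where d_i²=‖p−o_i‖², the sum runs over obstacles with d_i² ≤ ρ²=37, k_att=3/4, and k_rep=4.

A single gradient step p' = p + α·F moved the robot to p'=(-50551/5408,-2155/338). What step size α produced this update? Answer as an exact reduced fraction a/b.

F_att = 3/4·(g−p) = 3/4·(7,-4) = (5.2500,-3.0000)
o1: d²=386 > ρ²=37 → inactive
o2: d²=26 ≤ ρ²=37; F_rep = 4·(-5,-1)/26² = (-0.0296,-0.0059)
o3: d²=73 > ρ²=37 → inactive
o4: d²=208 > ρ²=37 → inactive
F = F_att + ΣF_rep = (5.2204,-3.0059)
Δp = p'−p = (0.6526,-0.3757); α = Δx/Fx = (3529/5408) / (3529/676) = 1/8
check: Δy/Fy = (-127/338) / (-508/169) = 1/8 ✓

α = 1/8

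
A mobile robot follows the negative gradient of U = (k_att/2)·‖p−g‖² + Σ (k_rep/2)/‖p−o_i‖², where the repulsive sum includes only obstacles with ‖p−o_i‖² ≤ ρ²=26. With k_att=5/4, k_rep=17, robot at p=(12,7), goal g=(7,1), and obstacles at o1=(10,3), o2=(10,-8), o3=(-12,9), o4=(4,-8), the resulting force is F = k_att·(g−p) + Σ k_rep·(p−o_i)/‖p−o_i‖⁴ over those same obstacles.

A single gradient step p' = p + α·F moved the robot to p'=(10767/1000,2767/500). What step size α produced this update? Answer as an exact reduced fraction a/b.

F_att = 5/4·(g−p) = 5/4·(-5,-6) = (-6.2500,-7.5000)
o1: d²=20 ≤ ρ²=26; F_rep = 17·(2,4)/20² = (0.0850,0.1700)
o2: d²=229 > ρ²=26 → inactive
o3: d²=580 > ρ²=26 → inactive
o4: d²=289 > ρ²=26 → inactive
F = F_att + ΣF_rep = (-6.1650,-7.3300)
Δp = p'−p = (-1.2330,-1.4660); α = Δx/Fx = (-1233/1000) / (-1233/200) = 1/5
check: Δy/Fy = (-733/500) / (-733/100) = 1/5 ✓

α = 1/5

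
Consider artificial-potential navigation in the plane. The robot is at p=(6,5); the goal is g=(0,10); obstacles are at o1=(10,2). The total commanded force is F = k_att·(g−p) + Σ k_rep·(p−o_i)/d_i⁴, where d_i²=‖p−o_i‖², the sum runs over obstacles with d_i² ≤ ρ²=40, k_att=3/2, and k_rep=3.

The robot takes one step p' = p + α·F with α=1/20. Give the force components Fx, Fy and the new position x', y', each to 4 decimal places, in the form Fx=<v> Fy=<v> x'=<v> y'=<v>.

Fx=-9.0192 Fy=7.5144 x'=5.5490 y'=5.3757

F_att = 3/2·(g−p) = 3/2·(-6,5) = (-9.0000,7.5000)
o1: d²=25 ≤ ρ²=40; F_rep = 3·(-4,3)/25² = (-0.0192,0.0144)
F = F_att + ΣF_rep = (-9.0192,7.5144)
p' = p + 1/20·F = (5.5490,5.3757)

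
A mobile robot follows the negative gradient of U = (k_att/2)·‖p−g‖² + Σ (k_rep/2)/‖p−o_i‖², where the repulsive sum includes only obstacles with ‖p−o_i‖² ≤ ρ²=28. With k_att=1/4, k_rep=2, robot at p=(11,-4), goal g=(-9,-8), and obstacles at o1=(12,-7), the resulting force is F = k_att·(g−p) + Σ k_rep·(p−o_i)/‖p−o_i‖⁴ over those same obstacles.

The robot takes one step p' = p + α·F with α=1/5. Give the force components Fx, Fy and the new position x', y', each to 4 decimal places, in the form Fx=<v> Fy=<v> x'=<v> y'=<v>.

F_att = 1/4·(g−p) = 1/4·(-20,-4) = (-5.0000,-1.0000)
o1: d²=10 ≤ ρ²=28; F_rep = 2·(-1,3)/10² = (-0.0200,0.0600)
F = F_att + ΣF_rep = (-5.0200,-0.9400)
p' = p + 1/5·F = (9.9960,-4.1880)

Fx=-5.0200 Fy=-0.9400 x'=9.9960 y'=-4.1880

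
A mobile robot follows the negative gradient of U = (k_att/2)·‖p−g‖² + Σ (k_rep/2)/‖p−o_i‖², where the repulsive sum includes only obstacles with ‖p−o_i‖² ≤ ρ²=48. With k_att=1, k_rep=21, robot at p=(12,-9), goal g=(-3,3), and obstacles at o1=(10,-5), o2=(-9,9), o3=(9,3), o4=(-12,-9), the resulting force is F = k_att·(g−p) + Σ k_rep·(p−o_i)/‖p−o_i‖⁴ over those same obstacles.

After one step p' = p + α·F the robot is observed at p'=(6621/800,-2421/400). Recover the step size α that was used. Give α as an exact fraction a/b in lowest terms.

F_att = 1·(g−p) = 1·(-15,12) = (-15.0000,12.0000)
o1: d²=20 ≤ ρ²=48; F_rep = 21·(2,-4)/20² = (0.1050,-0.2100)
o2: d²=765 > ρ²=48 → inactive
o3: d²=153 > ρ²=48 → inactive
o4: d²=576 > ρ²=48 → inactive
F = F_att + ΣF_rep = (-14.8950,11.7900)
Δp = p'−p = (-3.7237,2.9475); α = Δx/Fx = (-2979/800) / (-2979/200) = 1/4
check: Δy/Fy = (1179/400) / (1179/100) = 1/4 ✓

α = 1/4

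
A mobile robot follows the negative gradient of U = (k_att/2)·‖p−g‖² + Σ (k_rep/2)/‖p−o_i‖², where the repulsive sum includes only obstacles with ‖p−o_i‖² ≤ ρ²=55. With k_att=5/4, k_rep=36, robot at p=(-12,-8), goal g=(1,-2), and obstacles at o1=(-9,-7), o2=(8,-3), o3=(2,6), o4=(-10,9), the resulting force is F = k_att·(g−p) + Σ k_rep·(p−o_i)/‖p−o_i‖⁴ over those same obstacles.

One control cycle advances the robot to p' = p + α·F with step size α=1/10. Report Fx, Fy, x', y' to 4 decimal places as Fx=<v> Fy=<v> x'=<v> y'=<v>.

F_att = 5/4·(g−p) = 5/4·(13,6) = (16.2500,7.5000)
o1: d²=10 ≤ ρ²=55; F_rep = 36·(-3,-1)/10² = (-1.0800,-0.3600)
o2: d²=425 > ρ²=55 → inactive
o3: d²=392 > ρ²=55 → inactive
o4: d²=293 > ρ²=55 → inactive
F = F_att + ΣF_rep = (15.1700,7.1400)
p' = p + 1/10·F = (-10.4830,-7.2860)

Fx=15.1700 Fy=7.1400 x'=-10.4830 y'=-7.2860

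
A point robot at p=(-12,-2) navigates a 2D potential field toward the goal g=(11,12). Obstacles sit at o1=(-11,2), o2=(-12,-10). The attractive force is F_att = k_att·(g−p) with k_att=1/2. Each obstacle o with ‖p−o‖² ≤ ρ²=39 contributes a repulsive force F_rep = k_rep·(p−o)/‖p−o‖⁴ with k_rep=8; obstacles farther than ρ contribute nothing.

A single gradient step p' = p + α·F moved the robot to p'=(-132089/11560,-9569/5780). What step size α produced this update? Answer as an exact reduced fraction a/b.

α = 1/20

F_att = 1/2·(g−p) = 1/2·(23,14) = (11.5000,7.0000)
o1: d²=17 ≤ ρ²=39; F_rep = 8·(-1,-4)/17² = (-0.0277,-0.1107)
o2: d²=64 > ρ²=39 → inactive
F = F_att + ΣF_rep = (11.4723,6.8893)
Δp = p'−p = (0.5736,0.3445); α = Δx/Fx = (6631/11560) / (6631/578) = 1/20
check: Δy/Fy = (1991/5780) / (1991/289) = 1/20 ✓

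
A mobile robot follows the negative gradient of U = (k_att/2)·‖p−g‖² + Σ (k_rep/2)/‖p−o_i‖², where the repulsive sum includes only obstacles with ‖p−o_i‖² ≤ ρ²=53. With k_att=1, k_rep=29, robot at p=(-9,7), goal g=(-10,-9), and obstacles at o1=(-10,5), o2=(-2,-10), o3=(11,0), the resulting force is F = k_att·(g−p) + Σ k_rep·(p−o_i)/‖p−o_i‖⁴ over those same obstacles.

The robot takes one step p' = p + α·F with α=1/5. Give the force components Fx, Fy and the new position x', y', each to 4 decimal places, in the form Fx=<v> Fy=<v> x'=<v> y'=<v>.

Fx=0.1600 Fy=-13.6800 x'=-8.9680 y'=4.2640

F_att = 1·(g−p) = 1·(-1,-16) = (-1.0000,-16.0000)
o1: d²=5 ≤ ρ²=53; F_rep = 29·(1,2)/5² = (1.1600,2.3200)
o2: d²=338 > ρ²=53 → inactive
o3: d²=449 > ρ²=53 → inactive
F = F_att + ΣF_rep = (0.1600,-13.6800)
p' = p + 1/5·F = (-8.9680,4.2640)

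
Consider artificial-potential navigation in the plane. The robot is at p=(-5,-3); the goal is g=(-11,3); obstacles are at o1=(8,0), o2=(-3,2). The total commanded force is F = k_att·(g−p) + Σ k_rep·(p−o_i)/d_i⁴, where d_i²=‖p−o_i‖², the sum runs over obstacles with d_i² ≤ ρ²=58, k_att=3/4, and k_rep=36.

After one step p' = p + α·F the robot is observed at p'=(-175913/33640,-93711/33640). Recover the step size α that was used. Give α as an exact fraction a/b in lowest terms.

F_att = 3/4·(g−p) = 3/4·(-6,6) = (-4.5000,4.5000)
o1: d²=178 > ρ²=58 → inactive
o2: d²=29 ≤ ρ²=58; F_rep = 36·(-2,-5)/29² = (-0.0856,-0.2140)
F = F_att + ΣF_rep = (-4.5856,4.2860)
Δp = p'−p = (-0.2293,0.2143); α = Δx/Fx = (-7713/33640) / (-7713/1682) = 1/20
check: Δy/Fy = (7209/33640) / (7209/1682) = 1/20 ✓

α = 1/20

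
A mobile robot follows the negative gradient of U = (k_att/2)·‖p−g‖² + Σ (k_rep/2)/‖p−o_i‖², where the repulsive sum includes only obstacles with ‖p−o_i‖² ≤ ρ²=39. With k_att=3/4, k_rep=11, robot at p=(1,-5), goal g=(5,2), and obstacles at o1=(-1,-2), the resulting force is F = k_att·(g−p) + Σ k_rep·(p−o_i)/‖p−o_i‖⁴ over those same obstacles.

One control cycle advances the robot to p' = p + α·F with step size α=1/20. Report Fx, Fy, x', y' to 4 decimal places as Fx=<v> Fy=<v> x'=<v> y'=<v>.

Fx=3.1302 Fy=5.0547 x'=1.1565 y'=-4.7473

F_att = 3/4·(g−p) = 3/4·(4,7) = (3.0000,5.2500)
o1: d²=13 ≤ ρ²=39; F_rep = 11·(2,-3)/13² = (0.1302,-0.1953)
F = F_att + ΣF_rep = (3.1302,5.0547)
p' = p + 1/20·F = (1.1565,-4.7473)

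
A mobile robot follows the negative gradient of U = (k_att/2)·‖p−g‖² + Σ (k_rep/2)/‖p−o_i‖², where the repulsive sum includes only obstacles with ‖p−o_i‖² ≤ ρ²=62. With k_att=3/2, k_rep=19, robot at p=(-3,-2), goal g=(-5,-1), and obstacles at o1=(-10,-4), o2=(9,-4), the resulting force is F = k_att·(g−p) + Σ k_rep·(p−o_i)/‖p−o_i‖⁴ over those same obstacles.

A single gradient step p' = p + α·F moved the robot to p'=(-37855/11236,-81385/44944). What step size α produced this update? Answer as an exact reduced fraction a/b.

F_att = 3/2·(g−p) = 3/2·(-2,1) = (-3.0000,1.5000)
o1: d²=53 ≤ ρ²=62; F_rep = 19·(7,2)/53² = (0.0473,0.0135)
o2: d²=148 > ρ²=62 → inactive
F = F_att + ΣF_rep = (-2.9527,1.5135)
Δp = p'−p = (-0.3691,0.1892); α = Δx/Fx = (-4147/11236) / (-8294/2809) = 1/8
check: Δy/Fy = (8503/44944) / (8503/5618) = 1/8 ✓

α = 1/8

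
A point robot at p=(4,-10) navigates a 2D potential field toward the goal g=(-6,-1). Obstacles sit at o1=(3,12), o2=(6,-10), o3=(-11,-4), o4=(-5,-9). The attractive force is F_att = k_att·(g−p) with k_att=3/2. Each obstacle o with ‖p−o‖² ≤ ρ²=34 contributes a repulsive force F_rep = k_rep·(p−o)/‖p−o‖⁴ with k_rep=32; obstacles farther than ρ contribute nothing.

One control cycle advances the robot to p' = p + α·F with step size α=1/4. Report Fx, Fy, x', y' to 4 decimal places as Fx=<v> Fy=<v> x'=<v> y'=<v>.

Fx=-19.0000 Fy=13.5000 x'=-0.7500 y'=-6.6250

F_att = 3/2·(g−p) = 3/2·(-10,9) = (-15.0000,13.5000)
o1: d²=485 > ρ²=34 → inactive
o2: d²=4 ≤ ρ²=34; F_rep = 32·(-2,0)/4² = (-4.0000,0.0000)
o3: d²=261 > ρ²=34 → inactive
o4: d²=82 > ρ²=34 → inactive
F = F_att + ΣF_rep = (-19.0000,13.5000)
p' = p + 1/4·F = (-0.7500,-6.6250)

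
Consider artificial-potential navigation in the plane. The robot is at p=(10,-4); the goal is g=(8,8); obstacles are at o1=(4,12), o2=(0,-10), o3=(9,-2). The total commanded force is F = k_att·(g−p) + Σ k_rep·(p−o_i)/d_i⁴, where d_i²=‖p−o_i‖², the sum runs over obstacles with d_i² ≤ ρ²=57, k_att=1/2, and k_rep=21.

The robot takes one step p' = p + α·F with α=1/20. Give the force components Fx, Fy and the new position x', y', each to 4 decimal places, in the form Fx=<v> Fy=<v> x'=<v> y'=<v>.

F_att = 1/2·(g−p) = 1/2·(-2,12) = (-1.0000,6.0000)
o1: d²=292 > ρ²=57 → inactive
o2: d²=136 > ρ²=57 → inactive
o3: d²=5 ≤ ρ²=57; F_rep = 21·(1,-2)/5² = (0.8400,-1.6800)
F = F_att + ΣF_rep = (-0.1600,4.3200)
p' = p + 1/20·F = (9.9920,-3.7840)

Fx=-0.1600 Fy=4.3200 x'=9.9920 y'=-3.7840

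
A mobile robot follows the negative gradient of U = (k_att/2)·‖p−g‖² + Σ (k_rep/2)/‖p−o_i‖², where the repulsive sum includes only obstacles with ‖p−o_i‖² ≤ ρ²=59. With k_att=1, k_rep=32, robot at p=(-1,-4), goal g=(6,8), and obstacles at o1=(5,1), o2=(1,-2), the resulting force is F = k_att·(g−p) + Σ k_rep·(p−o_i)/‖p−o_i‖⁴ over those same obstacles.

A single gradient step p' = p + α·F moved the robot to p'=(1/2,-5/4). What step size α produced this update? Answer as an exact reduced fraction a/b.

F_att = 1·(g−p) = 1·(7,12) = (7.0000,12.0000)
o1: d²=61 > ρ²=59 → inactive
o2: d²=8 ≤ ρ²=59; F_rep = 32·(-2,-2)/8² = (-1.0000,-1.0000)
F = F_att + ΣF_rep = (6.0000,11.0000)
Δp = p'−p = (1.5000,2.7500); α = Δx/Fx = (3/2) / (6) = 1/4
check: Δy/Fy = (11/4) / (11) = 1/4 ✓

α = 1/4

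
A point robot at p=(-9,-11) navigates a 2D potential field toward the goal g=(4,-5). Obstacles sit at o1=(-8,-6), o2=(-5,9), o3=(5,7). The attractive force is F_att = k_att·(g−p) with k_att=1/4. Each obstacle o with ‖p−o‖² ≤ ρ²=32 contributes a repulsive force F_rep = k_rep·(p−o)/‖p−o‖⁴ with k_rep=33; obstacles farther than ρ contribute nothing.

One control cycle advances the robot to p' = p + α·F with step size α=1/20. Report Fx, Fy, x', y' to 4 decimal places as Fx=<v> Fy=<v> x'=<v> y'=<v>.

F_att = 1/4·(g−p) = 1/4·(13,6) = (3.2500,1.5000)
o1: d²=26 ≤ ρ²=32; F_rep = 33·(-1,-5)/26² = (-0.0488,-0.2441)
o2: d²=416 > ρ²=32 → inactive
o3: d²=520 > ρ²=32 → inactive
F = F_att + ΣF_rep = (3.2012,1.2559)
p' = p + 1/20·F = (-8.8399,-10.9372)

Fx=3.2012 Fy=1.2559 x'=-8.8399 y'=-10.9372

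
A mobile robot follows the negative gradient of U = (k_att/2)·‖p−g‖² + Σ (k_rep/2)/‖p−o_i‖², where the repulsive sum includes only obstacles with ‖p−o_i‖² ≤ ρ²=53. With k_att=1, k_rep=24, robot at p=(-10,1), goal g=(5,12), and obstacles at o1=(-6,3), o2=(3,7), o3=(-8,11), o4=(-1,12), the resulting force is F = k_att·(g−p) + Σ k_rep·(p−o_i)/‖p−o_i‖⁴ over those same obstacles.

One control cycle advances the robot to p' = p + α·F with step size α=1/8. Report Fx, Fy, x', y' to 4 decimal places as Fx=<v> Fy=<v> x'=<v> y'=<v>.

Fx=14.7600 Fy=10.8800 x'=-8.1550 y'=2.3600

F_att = 1·(g−p) = 1·(15,11) = (15.0000,11.0000)
o1: d²=20 ≤ ρ²=53; F_rep = 24·(-4,-2)/20² = (-0.2400,-0.1200)
o2: d²=205 > ρ²=53 → inactive
o3: d²=104 > ρ²=53 → inactive
o4: d²=202 > ρ²=53 → inactive
F = F_att + ΣF_rep = (14.7600,10.8800)
p' = p + 1/8·F = (-8.1550,2.3600)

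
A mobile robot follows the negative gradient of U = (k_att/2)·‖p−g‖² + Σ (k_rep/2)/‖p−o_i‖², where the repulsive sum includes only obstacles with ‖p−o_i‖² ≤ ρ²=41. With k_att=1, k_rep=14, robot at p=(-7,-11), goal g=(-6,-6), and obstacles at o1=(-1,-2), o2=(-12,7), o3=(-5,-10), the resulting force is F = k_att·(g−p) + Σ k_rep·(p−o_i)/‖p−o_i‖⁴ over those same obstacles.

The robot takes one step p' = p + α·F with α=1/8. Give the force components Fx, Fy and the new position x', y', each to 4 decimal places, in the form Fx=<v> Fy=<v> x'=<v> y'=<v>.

Fx=-0.1200 Fy=4.4400 x'=-7.0150 y'=-10.4450

F_att = 1·(g−p) = 1·(1,5) = (1.0000,5.0000)
o1: d²=117 > ρ²=41 → inactive
o2: d²=349 > ρ²=41 → inactive
o3: d²=5 ≤ ρ²=41; F_rep = 14·(-2,-1)/5² = (-1.1200,-0.5600)
F = F_att + ΣF_rep = (-0.1200,4.4400)
p' = p + 1/8·F = (-7.0150,-10.4450)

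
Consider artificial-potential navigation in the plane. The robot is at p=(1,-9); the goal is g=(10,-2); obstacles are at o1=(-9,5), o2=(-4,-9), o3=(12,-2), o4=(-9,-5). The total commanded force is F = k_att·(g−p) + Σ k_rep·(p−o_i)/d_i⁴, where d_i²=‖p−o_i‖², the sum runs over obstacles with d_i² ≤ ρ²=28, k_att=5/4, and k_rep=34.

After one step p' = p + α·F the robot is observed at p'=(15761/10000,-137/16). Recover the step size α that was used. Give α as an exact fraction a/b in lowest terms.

α = 1/20

F_att = 5/4·(g−p) = 5/4·(9,7) = (11.2500,8.7500)
o1: d²=296 > ρ²=28 → inactive
o2: d²=25 ≤ ρ²=28; F_rep = 34·(5,0)/25² = (0.2720,0.0000)
o3: d²=170 > ρ²=28 → inactive
o4: d²=116 > ρ²=28 → inactive
F = F_att + ΣF_rep = (11.5220,8.7500)
Δp = p'−p = (0.5761,0.4375); α = Δx/Fx = (5761/10000) / (5761/500) = 1/20
check: Δy/Fy = (7/16) / (35/4) = 1/20 ✓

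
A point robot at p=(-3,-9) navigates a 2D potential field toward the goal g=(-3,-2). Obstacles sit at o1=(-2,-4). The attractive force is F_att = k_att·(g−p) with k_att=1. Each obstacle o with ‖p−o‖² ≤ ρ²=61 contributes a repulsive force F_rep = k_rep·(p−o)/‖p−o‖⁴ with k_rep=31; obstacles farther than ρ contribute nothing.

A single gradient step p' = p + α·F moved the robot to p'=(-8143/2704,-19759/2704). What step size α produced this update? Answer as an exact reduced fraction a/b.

α = 1/4

F_att = 1·(g−p) = 1·(0,7) = (0.0000,7.0000)
o1: d²=26 ≤ ρ²=61; F_rep = 31·(-1,-5)/26² = (-0.0459,-0.2293)
F = F_att + ΣF_rep = (-0.0459,6.7707)
Δp = p'−p = (-0.0115,1.6927); α = Δx/Fx = (-31/2704) / (-31/676) = 1/4
check: Δy/Fy = (4577/2704) / (4577/676) = 1/4 ✓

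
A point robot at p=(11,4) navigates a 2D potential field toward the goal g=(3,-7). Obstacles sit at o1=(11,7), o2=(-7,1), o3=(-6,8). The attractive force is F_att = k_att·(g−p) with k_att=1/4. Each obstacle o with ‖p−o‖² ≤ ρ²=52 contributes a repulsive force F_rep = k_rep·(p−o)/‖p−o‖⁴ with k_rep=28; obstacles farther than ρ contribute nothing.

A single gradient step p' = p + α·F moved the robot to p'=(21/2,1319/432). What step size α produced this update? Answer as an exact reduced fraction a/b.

F_att = 1/4·(g−p) = 1/4·(-8,-11) = (-2.0000,-2.7500)
o1: d²=9 ≤ ρ²=52; F_rep = 28·(0,-3)/9² = (0.0000,-1.0370)
o2: d²=333 > ρ²=52 → inactive
o3: d²=305 > ρ²=52 → inactive
F = F_att + ΣF_rep = (-2.0000,-3.7870)
Δp = p'−p = (-0.5000,-0.9468); α = Δx/Fx = (-1/2) / (-2) = 1/4
check: Δy/Fy = (-409/432) / (-409/108) = 1/4 ✓

α = 1/4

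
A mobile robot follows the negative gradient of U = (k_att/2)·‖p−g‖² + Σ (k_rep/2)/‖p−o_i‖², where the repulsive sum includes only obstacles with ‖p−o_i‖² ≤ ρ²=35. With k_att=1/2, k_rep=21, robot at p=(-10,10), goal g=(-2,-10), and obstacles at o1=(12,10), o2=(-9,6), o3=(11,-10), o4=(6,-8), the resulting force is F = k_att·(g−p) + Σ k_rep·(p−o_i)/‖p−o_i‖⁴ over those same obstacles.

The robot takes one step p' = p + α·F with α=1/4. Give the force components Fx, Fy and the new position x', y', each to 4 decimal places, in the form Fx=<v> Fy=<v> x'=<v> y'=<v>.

Fx=3.9273 Fy=-9.7093 x'=-9.0182 y'=7.5727

F_att = 1/2·(g−p) = 1/2·(8,-20) = (4.0000,-10.0000)
o1: d²=484 > ρ²=35 → inactive
o2: d²=17 ≤ ρ²=35; F_rep = 21·(-1,4)/17² = (-0.0727,0.2907)
o3: d²=841 > ρ²=35 → inactive
o4: d²=580 > ρ²=35 → inactive
F = F_att + ΣF_rep = (3.9273,-9.7093)
p' = p + 1/4·F = (-9.0182,7.5727)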